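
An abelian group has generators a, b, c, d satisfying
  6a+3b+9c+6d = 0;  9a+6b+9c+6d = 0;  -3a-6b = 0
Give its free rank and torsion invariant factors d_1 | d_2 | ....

rank_ℚ(R)=3; free=4−3=1
SNF(R) diag = [3, 3, 3] → torsion [3, 3, 3]

Answer: M ≅ ℤ^1 ⊕ ℤ/3 ⊕ ℤ/3 ⊕ ℤ/3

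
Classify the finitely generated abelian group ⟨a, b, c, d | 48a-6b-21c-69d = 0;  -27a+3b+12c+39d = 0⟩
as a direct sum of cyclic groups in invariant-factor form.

rank_ℚ(R)=2; free=4−2=2
SNF(R) diag = [3, 3] → torsion [3, 3]

Answer: M ≅ ℤ^2 ⊕ ℤ/3 ⊕ ℤ/3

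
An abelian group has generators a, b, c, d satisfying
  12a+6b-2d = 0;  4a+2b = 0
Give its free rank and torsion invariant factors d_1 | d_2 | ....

Answer: M ≅ ℤ^2 ⊕ ℤ/2 ⊕ ℤ/2

Derivation:
rank_ℚ(R)=2; free=4−2=2
SNF(R) diag = [2, 2] → torsion [2, 2]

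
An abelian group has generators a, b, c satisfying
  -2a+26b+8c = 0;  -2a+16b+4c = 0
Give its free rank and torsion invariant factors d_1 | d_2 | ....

Answer: M ≅ ℤ^1 ⊕ ℤ/2 ⊕ ℤ/2

Derivation:
rank_ℚ(R)=2; free=3−2=1
SNF(R) diag = [2, 2] → torsion [2, 2]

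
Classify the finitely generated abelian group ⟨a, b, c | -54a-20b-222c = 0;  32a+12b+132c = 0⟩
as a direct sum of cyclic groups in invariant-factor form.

rank_ℚ(R)=2; free=3−2=1
SNF(R) diag = [2, 4] → torsion [2, 4]

Answer: M ≅ ℤ^1 ⊕ ℤ/2 ⊕ ℤ/4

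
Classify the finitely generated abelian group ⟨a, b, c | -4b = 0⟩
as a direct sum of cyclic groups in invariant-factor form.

rank_ℚ(R)=1; free=3−1=2
SNF(R) diag = [4] → torsion [4]

Answer: M ≅ ℤ^2 ⊕ ℤ/4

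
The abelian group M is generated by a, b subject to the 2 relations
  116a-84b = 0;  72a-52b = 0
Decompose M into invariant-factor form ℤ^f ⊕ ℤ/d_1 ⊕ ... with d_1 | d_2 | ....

Answer: M ≅ ℤ/4 ⊕ ℤ/4

Derivation:
rank_ℚ(R)=2; free=2−2=0
SNF(R) diag = [4, 4] → torsion [4, 4]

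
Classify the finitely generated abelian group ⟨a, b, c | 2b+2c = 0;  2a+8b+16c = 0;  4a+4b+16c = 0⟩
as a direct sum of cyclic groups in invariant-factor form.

rank_ℚ(R)=3; free=3−3=0
SNF(R) diag = [2, 2, 4] → torsion [2, 2, 4]

Answer: M ≅ ℤ/2 ⊕ ℤ/2 ⊕ ℤ/4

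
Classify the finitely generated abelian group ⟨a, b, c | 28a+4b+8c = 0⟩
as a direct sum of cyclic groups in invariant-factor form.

rank_ℚ(R)=1; free=3−1=2
SNF(R) diag = [4] → torsion [4]

Answer: M ≅ ℤ^2 ⊕ ℤ/4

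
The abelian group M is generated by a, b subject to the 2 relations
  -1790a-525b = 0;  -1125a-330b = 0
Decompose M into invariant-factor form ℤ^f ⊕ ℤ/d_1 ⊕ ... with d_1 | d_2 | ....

rank_ℚ(R)=2; free=2−2=0
SNF(R) diag = [5, 15] → torsion [5, 15]

Answer: M ≅ ℤ/5 ⊕ ℤ/15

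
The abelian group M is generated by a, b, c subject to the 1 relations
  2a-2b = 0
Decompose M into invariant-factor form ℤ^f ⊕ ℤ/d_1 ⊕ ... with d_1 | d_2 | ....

rank_ℚ(R)=1; free=3−1=2
SNF(R) diag = [2] → torsion [2]

Answer: M ≅ ℤ^2 ⊕ ℤ/2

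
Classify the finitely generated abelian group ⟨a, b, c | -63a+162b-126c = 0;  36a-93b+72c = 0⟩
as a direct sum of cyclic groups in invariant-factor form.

rank_ℚ(R)=2; free=3−2=1
SNF(R) diag = [3, 9] → torsion [3, 9]

Answer: M ≅ ℤ^1 ⊕ ℤ/3 ⊕ ℤ/9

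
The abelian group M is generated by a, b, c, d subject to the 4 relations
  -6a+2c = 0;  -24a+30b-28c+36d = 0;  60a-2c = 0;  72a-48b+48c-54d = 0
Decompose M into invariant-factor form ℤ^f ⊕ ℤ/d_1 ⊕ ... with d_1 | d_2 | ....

rank_ℚ(R)=4; free=4−4=0
SNF(R) diag = [2, 6, 18, 54] → torsion [2, 6, 18, 54]

Answer: M ≅ ℤ/2 ⊕ ℤ/6 ⊕ ℤ/18 ⊕ ℤ/54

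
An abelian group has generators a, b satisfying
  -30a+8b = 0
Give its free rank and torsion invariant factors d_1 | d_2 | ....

Answer: M ≅ ℤ^1 ⊕ ℤ/2

Derivation:
rank_ℚ(R)=1; free=2−1=1
SNF(R) diag = [2] → torsion [2]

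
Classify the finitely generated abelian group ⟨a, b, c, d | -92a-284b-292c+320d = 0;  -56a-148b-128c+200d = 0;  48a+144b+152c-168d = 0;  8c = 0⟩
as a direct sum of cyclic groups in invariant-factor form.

Answer: M ≅ ℤ/4 ⊕ ℤ/4 ⊕ ℤ/8 ⊕ ℤ/24

Derivation:
rank_ℚ(R)=4; free=4−4=0
SNF(R) diag = [4, 4, 8, 24] → torsion [4, 4, 8, 24]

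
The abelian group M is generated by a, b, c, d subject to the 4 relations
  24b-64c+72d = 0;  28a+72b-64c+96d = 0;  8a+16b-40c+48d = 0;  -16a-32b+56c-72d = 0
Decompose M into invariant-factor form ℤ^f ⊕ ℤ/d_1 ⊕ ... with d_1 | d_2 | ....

rank_ℚ(R)=4; free=4−4=0
SNF(R) diag = [4, 8, 8, 24] → torsion [4, 8, 8, 24]

Answer: M ≅ ℤ/4 ⊕ ℤ/8 ⊕ ℤ/8 ⊕ ℤ/24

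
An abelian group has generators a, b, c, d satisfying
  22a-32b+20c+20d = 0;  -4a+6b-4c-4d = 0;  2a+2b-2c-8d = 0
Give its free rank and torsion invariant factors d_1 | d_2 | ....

Answer: M ≅ ℤ^1 ⊕ ℤ/2 ⊕ ℤ/2 ⊕ ℤ/6

Derivation:
rank_ℚ(R)=3; free=4−3=1
SNF(R) diag = [2, 2, 6] → torsion [2, 2, 6]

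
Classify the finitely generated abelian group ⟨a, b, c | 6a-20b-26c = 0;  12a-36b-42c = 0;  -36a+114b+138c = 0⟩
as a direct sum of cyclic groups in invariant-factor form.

rank_ℚ(R)=3; free=3−3=0
SNF(R) diag = [2, 6, 6] → torsion [2, 6, 6]

Answer: M ≅ ℤ/2 ⊕ ℤ/6 ⊕ ℤ/6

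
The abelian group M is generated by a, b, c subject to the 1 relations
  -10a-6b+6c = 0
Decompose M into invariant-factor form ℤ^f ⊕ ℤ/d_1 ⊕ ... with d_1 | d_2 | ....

Answer: M ≅ ℤ^2 ⊕ ℤ/2

Derivation:
rank_ℚ(R)=1; free=3−1=2
SNF(R) diag = [2] → torsion [2]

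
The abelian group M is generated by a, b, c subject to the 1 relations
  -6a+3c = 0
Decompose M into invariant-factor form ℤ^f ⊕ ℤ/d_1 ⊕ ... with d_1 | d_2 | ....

Answer: M ≅ ℤ^2 ⊕ ℤ/3

Derivation:
rank_ℚ(R)=1; free=3−1=2
SNF(R) diag = [3] → torsion [3]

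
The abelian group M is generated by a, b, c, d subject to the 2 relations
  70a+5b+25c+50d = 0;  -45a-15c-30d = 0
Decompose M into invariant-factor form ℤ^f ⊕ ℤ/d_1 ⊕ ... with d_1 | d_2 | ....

Answer: M ≅ ℤ^2 ⊕ ℤ/5 ⊕ ℤ/15

Derivation:
rank_ℚ(R)=2; free=4−2=2
SNF(R) diag = [5, 15] → torsion [5, 15]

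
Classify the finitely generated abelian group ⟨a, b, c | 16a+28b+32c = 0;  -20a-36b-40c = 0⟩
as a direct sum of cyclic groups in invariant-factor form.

rank_ℚ(R)=2; free=3−2=1
SNF(R) diag = [4, 4] → torsion [4, 4]

Answer: M ≅ ℤ^1 ⊕ ℤ/4 ⊕ ℤ/4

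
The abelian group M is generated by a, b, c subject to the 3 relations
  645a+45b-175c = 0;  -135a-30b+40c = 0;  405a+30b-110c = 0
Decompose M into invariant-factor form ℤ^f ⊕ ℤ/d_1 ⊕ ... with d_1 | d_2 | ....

Answer: M ≅ ℤ/5 ⊕ ℤ/15 ⊕ ℤ/30

Derivation:
rank_ℚ(R)=3; free=3−3=0
SNF(R) diag = [5, 15, 30] → torsion [5, 15, 30]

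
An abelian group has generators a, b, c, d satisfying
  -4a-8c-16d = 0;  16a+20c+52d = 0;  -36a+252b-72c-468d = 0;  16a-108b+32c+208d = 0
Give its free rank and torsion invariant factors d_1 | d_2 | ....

Answer: M ≅ ℤ/4 ⊕ ℤ/12 ⊕ ℤ/36 ⊕ ℤ/36

Derivation:
rank_ℚ(R)=4; free=4−4=0
SNF(R) diag = [4, 12, 36, 36] → torsion [4, 12, 36, 36]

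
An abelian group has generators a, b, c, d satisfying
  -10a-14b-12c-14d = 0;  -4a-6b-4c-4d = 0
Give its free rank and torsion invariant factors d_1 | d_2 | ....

rank_ℚ(R)=2; free=4−2=2
SNF(R) diag = [2, 2] → torsion [2, 2]

Answer: M ≅ ℤ^2 ⊕ ℤ/2 ⊕ ℤ/2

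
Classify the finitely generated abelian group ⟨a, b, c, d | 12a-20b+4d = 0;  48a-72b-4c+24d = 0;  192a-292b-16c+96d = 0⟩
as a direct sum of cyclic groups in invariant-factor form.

Answer: M ≅ ℤ^1 ⊕ ℤ/4 ⊕ ℤ/4 ⊕ ℤ/4

Derivation:
rank_ℚ(R)=3; free=4−3=1
SNF(R) diag = [4, 4, 4] → torsion [4, 4, 4]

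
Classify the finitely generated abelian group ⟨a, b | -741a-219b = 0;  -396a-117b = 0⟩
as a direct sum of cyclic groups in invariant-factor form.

Answer: M ≅ ℤ/3 ⊕ ℤ/9

Derivation:
rank_ℚ(R)=2; free=2−2=0
SNF(R) diag = [3, 9] → torsion [3, 9]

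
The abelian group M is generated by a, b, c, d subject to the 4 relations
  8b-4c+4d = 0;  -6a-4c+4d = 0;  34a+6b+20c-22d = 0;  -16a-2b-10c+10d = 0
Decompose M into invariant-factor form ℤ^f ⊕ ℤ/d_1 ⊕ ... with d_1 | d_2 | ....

Answer: M ≅ ℤ/2 ⊕ ℤ/2 ⊕ ℤ/2 ⊕ ℤ/4

Derivation:
rank_ℚ(R)=4; free=4−4=0
SNF(R) diag = [2, 2, 2, 4] → torsion [2, 2, 2, 4]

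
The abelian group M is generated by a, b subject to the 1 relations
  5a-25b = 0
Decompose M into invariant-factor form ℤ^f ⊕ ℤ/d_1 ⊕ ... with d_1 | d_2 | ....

Answer: M ≅ ℤ^1 ⊕ ℤ/5

Derivation:
rank_ℚ(R)=1; free=2−1=1
SNF(R) diag = [5] → torsion [5]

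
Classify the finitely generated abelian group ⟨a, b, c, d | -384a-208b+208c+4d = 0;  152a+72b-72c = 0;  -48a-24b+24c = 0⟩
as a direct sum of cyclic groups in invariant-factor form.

rank_ℚ(R)=3; free=4−3=1
SNF(R) diag = [4, 8, 24] → torsion [4, 8, 24]

Answer: M ≅ ℤ^1 ⊕ ℤ/4 ⊕ ℤ/8 ⊕ ℤ/24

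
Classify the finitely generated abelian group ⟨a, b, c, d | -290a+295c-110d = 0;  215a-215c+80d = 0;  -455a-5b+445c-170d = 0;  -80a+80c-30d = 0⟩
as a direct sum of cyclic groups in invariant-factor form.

Answer: M ≅ ℤ/5 ⊕ ℤ/5 ⊕ ℤ/5 ⊕ ℤ/10

Derivation:
rank_ℚ(R)=4; free=4−4=0
SNF(R) diag = [5, 5, 5, 10] → torsion [5, 5, 5, 10]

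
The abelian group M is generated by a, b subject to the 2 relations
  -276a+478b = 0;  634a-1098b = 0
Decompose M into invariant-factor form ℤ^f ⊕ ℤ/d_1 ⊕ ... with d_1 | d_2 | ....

rank_ℚ(R)=2; free=2−2=0
SNF(R) diag = [2, 2] → torsion [2, 2]

Answer: M ≅ ℤ/2 ⊕ ℤ/2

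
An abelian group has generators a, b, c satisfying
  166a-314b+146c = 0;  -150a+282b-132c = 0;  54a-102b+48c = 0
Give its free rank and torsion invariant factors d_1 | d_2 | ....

rank_ℚ(R)=3; free=3−3=0
SNF(R) diag = [2, 6, 12] → torsion [2, 6, 12]

Answer: M ≅ ℤ/2 ⊕ ℤ/6 ⊕ ℤ/12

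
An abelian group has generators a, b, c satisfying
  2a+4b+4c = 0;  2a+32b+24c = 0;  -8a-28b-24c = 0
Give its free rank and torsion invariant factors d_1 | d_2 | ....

rank_ℚ(R)=3; free=3−3=0
SNF(R) diag = [2, 4, 4] → torsion [2, 4, 4]

Answer: M ≅ ℤ/2 ⊕ ℤ/4 ⊕ ℤ/4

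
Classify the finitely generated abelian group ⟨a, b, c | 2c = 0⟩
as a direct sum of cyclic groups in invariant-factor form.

Answer: M ≅ ℤ^2 ⊕ ℤ/2

Derivation:
rank_ℚ(R)=1; free=3−1=2
SNF(R) diag = [2] → torsion [2]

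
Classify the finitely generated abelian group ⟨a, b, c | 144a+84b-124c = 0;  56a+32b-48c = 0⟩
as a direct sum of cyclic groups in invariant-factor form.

Answer: M ≅ ℤ^1 ⊕ ℤ/4 ⊕ ℤ/8

Derivation:
rank_ℚ(R)=2; free=3−2=1
SNF(R) diag = [4, 8] → torsion [4, 8]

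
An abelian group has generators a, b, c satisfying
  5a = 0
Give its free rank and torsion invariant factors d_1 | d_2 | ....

rank_ℚ(R)=1; free=3−1=2
SNF(R) diag = [5] → torsion [5]

Answer: M ≅ ℤ^2 ⊕ ℤ/5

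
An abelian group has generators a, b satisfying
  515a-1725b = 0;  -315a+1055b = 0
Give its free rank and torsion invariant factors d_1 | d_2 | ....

Answer: M ≅ ℤ/5 ⊕ ℤ/10

Derivation:
rank_ℚ(R)=2; free=2−2=0
SNF(R) diag = [5, 10] → torsion [5, 10]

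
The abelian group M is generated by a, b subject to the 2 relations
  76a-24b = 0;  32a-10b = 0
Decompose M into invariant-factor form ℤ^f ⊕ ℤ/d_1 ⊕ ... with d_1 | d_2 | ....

Answer: M ≅ ℤ/2 ⊕ ℤ/4

Derivation:
rank_ℚ(R)=2; free=2−2=0
SNF(R) diag = [2, 4] → torsion [2, 4]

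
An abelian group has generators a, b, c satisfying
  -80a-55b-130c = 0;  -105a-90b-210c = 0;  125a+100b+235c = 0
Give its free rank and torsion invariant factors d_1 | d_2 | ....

rank_ℚ(R)=3; free=3−3=0
SNF(R) diag = [5, 15, 15] → torsion [5, 15, 15]

Answer: M ≅ ℤ/5 ⊕ ℤ/15 ⊕ ℤ/15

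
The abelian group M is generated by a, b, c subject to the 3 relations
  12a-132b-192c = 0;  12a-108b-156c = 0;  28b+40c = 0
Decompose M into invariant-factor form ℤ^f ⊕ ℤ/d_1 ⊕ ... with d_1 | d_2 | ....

rank_ℚ(R)=3; free=3−3=0
SNF(R) diag = [4, 12, 12] → torsion [4, 12, 12]

Answer: M ≅ ℤ/4 ⊕ ℤ/12 ⊕ ℤ/12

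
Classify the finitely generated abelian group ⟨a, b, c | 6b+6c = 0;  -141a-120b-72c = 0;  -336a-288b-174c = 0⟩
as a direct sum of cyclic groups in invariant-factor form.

rank_ℚ(R)=3; free=3−3=0
SNF(R) diag = [3, 6, 18] → torsion [3, 6, 18]

Answer: M ≅ ℤ/3 ⊕ ℤ/6 ⊕ ℤ/18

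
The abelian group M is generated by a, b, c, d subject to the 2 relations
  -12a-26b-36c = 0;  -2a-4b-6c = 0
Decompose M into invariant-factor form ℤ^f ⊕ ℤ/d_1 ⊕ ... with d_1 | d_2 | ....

Answer: M ≅ ℤ^2 ⊕ ℤ/2 ⊕ ℤ/2

Derivation:
rank_ℚ(R)=2; free=4−2=2
SNF(R) diag = [2, 2] → torsion [2, 2]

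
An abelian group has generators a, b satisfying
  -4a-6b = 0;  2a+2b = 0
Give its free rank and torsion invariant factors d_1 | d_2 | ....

Answer: M ≅ ℤ/2 ⊕ ℤ/2

Derivation:
rank_ℚ(R)=2; free=2−2=0
SNF(R) diag = [2, 2] → torsion [2, 2]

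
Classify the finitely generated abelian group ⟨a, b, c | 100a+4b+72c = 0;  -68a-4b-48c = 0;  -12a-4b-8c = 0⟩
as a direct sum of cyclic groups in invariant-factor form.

rank_ℚ(R)=3; free=3−3=0
SNF(R) diag = [4, 8, 8] → torsion [4, 8, 8]

Answer: M ≅ ℤ/4 ⊕ ℤ/8 ⊕ ℤ/8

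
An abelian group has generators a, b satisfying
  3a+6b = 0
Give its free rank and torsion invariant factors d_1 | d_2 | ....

rank_ℚ(R)=1; free=2−1=1
SNF(R) diag = [3] → torsion [3]

Answer: M ≅ ℤ^1 ⊕ ℤ/3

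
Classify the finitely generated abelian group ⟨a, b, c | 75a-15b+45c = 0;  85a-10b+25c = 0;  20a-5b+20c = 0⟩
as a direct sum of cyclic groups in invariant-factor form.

Answer: M ≅ ℤ/5 ⊕ ℤ/15 ⊕ ℤ/30

Derivation:
rank_ℚ(R)=3; free=3−3=0
SNF(R) diag = [5, 15, 30] → torsion [5, 15, 30]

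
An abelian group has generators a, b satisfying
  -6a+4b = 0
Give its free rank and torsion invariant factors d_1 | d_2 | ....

rank_ℚ(R)=1; free=2−1=1
SNF(R) diag = [2] → torsion [2]

Answer: M ≅ ℤ^1 ⊕ ℤ/2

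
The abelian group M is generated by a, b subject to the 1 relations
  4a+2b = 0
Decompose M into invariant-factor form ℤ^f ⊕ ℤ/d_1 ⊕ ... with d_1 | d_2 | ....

rank_ℚ(R)=1; free=2−1=1
SNF(R) diag = [2] → torsion [2]

Answer: M ≅ ℤ^1 ⊕ ℤ/2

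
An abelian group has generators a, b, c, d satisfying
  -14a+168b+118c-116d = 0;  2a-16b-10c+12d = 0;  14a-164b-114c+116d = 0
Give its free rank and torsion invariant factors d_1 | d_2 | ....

rank_ℚ(R)=3; free=4−3=1
SNF(R) diag = [2, 4, 8] → torsion [2, 4, 8]

Answer: M ≅ ℤ^1 ⊕ ℤ/2 ⊕ ℤ/4 ⊕ ℤ/8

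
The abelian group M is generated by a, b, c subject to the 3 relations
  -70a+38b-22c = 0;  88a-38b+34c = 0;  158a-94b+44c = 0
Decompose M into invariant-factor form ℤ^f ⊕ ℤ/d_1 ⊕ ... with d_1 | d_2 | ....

rank_ℚ(R)=3; free=3−3=0
SNF(R) diag = [2, 6, 18] → torsion [2, 6, 18]

Answer: M ≅ ℤ/2 ⊕ ℤ/6 ⊕ ℤ/18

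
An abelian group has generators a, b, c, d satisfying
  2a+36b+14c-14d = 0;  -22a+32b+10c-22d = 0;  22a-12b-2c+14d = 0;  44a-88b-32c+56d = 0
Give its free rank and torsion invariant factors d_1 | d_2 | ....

rank_ℚ(R)=4; free=4−4=0
SNF(R) diag = [2, 4, 12, 12] → torsion [2, 4, 12, 12]

Answer: M ≅ ℤ/2 ⊕ ℤ/4 ⊕ ℤ/12 ⊕ ℤ/12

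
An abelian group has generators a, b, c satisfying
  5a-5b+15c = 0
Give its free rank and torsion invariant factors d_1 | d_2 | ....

Answer: M ≅ ℤ^2 ⊕ ℤ/5

Derivation:
rank_ℚ(R)=1; free=3−1=2
SNF(R) diag = [5] → torsion [5]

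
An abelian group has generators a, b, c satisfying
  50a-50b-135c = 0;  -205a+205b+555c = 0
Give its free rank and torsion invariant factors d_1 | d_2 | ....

rank_ℚ(R)=2; free=3−2=1
SNF(R) diag = [5, 15] → torsion [5, 15]

Answer: M ≅ ℤ^1 ⊕ ℤ/5 ⊕ ℤ/15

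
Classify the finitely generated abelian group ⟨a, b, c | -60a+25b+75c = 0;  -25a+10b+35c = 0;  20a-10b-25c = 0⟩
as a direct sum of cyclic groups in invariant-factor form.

Answer: M ≅ ℤ/5 ⊕ ℤ/5 ⊕ ℤ/15

Derivation:
rank_ℚ(R)=3; free=3−3=0
SNF(R) diag = [5, 5, 15] → torsion [5, 5, 15]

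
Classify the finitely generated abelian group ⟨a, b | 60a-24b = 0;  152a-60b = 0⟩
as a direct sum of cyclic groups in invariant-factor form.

Answer: M ≅ ℤ/4 ⊕ ℤ/12

Derivation:
rank_ℚ(R)=2; free=2−2=0
SNF(R) diag = [4, 12] → torsion [4, 12]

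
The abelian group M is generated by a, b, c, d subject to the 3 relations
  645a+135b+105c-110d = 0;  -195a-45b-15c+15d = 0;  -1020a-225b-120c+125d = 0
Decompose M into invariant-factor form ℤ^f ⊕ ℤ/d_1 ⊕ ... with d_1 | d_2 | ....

rank_ℚ(R)=3; free=4−3=1
SNF(R) diag = [5, 15, 45] → torsion [5, 15, 45]

Answer: M ≅ ℤ^1 ⊕ ℤ/5 ⊕ ℤ/15 ⊕ ℤ/45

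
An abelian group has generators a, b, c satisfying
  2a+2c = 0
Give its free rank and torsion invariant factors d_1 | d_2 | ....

rank_ℚ(R)=1; free=3−1=2
SNF(R) diag = [2] → torsion [2]

Answer: M ≅ ℤ^2 ⊕ ℤ/2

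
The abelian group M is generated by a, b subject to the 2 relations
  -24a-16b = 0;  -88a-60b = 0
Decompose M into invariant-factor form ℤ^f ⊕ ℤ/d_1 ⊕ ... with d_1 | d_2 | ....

rank_ℚ(R)=2; free=2−2=0
SNF(R) diag = [4, 8] → torsion [4, 8]

Answer: M ≅ ℤ/4 ⊕ ℤ/8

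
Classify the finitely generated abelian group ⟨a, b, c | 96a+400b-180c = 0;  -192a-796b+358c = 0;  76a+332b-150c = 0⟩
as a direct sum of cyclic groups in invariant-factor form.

Answer: M ≅ ℤ/2 ⊕ ℤ/4 ⊕ ℤ/8

Derivation:
rank_ℚ(R)=3; free=3−3=0
SNF(R) diag = [2, 4, 8] → torsion [2, 4, 8]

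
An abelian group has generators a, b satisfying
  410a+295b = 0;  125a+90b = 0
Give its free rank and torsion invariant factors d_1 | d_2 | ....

rank_ℚ(R)=2; free=2−2=0
SNF(R) diag = [5, 5] → torsion [5, 5]

Answer: M ≅ ℤ/5 ⊕ ℤ/5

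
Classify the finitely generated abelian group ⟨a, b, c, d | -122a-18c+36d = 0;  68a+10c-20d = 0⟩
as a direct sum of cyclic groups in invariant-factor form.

rank_ℚ(R)=2; free=4−2=2
SNF(R) diag = [2, 2] → torsion [2, 2]

Answer: M ≅ ℤ^2 ⊕ ℤ/2 ⊕ ℤ/2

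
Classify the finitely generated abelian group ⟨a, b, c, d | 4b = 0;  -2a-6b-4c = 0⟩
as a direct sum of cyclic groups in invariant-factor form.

rank_ℚ(R)=2; free=4−2=2
SNF(R) diag = [2, 4] → torsion [2, 4]

Answer: M ≅ ℤ^2 ⊕ ℤ/2 ⊕ ℤ/4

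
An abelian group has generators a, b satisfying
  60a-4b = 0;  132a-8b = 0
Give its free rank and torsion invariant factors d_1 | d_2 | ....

rank_ℚ(R)=2; free=2−2=0
SNF(R) diag = [4, 12] → torsion [4, 12]

Answer: M ≅ ℤ/4 ⊕ ℤ/12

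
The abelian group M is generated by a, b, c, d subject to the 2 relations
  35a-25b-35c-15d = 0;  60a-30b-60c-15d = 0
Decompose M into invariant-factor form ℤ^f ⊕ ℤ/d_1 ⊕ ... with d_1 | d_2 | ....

rank_ℚ(R)=2; free=4−2=2
SNF(R) diag = [5, 15] → torsion [5, 15]

Answer: M ≅ ℤ^2 ⊕ ℤ/5 ⊕ ℤ/15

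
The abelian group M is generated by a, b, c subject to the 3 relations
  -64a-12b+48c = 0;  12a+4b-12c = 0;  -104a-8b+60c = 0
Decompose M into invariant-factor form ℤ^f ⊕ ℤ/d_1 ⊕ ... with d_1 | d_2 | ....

rank_ℚ(R)=3; free=3−3=0
SNF(R) diag = [4, 4, 12] → torsion [4, 4, 12]

Answer: M ≅ ℤ/4 ⊕ ℤ/4 ⊕ ℤ/12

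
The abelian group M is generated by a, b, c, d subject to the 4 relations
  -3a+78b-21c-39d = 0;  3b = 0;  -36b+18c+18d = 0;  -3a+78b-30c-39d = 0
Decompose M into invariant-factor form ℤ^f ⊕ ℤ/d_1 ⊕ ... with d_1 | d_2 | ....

Answer: M ≅ ℤ/3 ⊕ ℤ/3 ⊕ ℤ/9 ⊕ ℤ/18

Derivation:
rank_ℚ(R)=4; free=4−4=0
SNF(R) diag = [3, 3, 9, 18] → torsion [3, 3, 9, 18]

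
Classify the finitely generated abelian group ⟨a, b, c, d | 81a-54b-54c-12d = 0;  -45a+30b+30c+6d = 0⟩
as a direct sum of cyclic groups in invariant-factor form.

rank_ℚ(R)=2; free=4−2=2
SNF(R) diag = [3, 6] → torsion [3, 6]

Answer: M ≅ ℤ^2 ⊕ ℤ/3 ⊕ ℤ/6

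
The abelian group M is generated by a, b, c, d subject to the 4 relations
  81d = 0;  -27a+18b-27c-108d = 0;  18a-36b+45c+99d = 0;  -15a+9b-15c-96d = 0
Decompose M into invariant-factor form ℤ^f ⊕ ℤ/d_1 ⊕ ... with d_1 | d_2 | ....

rank_ℚ(R)=4; free=4−4=0
SNF(R) diag = [3, 9, 27, 81] → torsion [3, 9, 27, 81]

Answer: M ≅ ℤ/3 ⊕ ℤ/9 ⊕ ℤ/27 ⊕ ℤ/81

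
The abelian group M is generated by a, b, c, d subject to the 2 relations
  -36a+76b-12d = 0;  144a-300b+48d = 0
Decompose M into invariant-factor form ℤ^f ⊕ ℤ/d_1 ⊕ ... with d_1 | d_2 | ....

Answer: M ≅ ℤ^2 ⊕ ℤ/4 ⊕ ℤ/12

Derivation:
rank_ℚ(R)=2; free=4−2=2
SNF(R) diag = [4, 12] → torsion [4, 12]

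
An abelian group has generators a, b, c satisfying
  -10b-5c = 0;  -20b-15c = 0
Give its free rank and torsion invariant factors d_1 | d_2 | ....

Answer: M ≅ ℤ^1 ⊕ ℤ/5 ⊕ ℤ/10

Derivation:
rank_ℚ(R)=2; free=3−2=1
SNF(R) diag = [5, 10] → torsion [5, 10]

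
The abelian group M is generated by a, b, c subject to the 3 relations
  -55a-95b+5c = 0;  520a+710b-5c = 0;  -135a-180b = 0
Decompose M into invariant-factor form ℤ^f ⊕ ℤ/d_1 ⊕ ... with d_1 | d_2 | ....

Answer: M ≅ ℤ/5 ⊕ ℤ/15 ⊕ ℤ/45

Derivation:
rank_ℚ(R)=3; free=3−3=0
SNF(R) diag = [5, 15, 45] → torsion [5, 15, 45]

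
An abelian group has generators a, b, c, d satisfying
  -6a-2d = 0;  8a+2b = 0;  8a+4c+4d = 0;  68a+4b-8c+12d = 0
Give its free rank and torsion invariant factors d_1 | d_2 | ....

rank_ℚ(R)=4; free=4−4=0
SNF(R) diag = [2, 2, 4, 8] → torsion [2, 2, 4, 8]

Answer: M ≅ ℤ/2 ⊕ ℤ/2 ⊕ ℤ/4 ⊕ ℤ/8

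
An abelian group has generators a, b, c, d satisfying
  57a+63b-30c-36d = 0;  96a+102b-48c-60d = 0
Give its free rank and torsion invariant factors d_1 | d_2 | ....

rank_ℚ(R)=2; free=4−2=2
SNF(R) diag = [3, 6] → torsion [3, 6]

Answer: M ≅ ℤ^2 ⊕ ℤ/3 ⊕ ℤ/6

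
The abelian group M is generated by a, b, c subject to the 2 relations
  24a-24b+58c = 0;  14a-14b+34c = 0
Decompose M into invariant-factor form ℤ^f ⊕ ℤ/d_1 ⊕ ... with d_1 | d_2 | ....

rank_ℚ(R)=2; free=3−2=1
SNF(R) diag = [2, 2] → torsion [2, 2]

Answer: M ≅ ℤ^1 ⊕ ℤ/2 ⊕ ℤ/2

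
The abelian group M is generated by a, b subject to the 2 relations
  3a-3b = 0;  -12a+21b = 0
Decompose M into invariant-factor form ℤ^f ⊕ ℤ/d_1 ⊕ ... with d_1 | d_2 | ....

rank_ℚ(R)=2; free=2−2=0
SNF(R) diag = [3, 9] → torsion [3, 9]

Answer: M ≅ ℤ/3 ⊕ ℤ/9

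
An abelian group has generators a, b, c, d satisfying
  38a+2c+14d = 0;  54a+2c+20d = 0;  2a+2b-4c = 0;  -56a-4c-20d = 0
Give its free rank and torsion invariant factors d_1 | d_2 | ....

rank_ℚ(R)=4; free=4−4=0
SNF(R) diag = [2, 2, 2, 4] → torsion [2, 2, 2, 4]

Answer: M ≅ ℤ/2 ⊕ ℤ/2 ⊕ ℤ/2 ⊕ ℤ/4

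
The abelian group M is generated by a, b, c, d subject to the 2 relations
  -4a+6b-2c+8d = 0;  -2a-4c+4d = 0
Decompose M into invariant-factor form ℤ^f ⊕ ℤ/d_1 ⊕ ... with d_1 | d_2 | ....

rank_ℚ(R)=2; free=4−2=2
SNF(R) diag = [2, 6] → torsion [2, 6]

Answer: M ≅ ℤ^2 ⊕ ℤ/2 ⊕ ℤ/6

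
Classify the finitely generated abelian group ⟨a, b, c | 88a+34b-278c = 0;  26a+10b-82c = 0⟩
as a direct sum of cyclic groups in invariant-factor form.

Answer: M ≅ ℤ^1 ⊕ ℤ/2 ⊕ ℤ/2

Derivation:
rank_ℚ(R)=2; free=3−2=1
SNF(R) diag = [2, 2] → torsion [2, 2]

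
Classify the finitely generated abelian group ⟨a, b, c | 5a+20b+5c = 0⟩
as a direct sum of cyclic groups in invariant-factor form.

Answer: M ≅ ℤ^2 ⊕ ℤ/5

Derivation:
rank_ℚ(R)=1; free=3−1=2
SNF(R) diag = [5] → torsion [5]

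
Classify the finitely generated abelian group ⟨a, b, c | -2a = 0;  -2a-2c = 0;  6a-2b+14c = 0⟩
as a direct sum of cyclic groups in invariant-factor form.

Answer: M ≅ ℤ/2 ⊕ ℤ/2 ⊕ ℤ/2

Derivation:
rank_ℚ(R)=3; free=3−3=0
SNF(R) diag = [2, 2, 2] → torsion [2, 2, 2]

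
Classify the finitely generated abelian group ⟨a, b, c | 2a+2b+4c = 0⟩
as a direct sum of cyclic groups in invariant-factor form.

rank_ℚ(R)=1; free=3−1=2
SNF(R) diag = [2] → torsion [2]

Answer: M ≅ ℤ^2 ⊕ ℤ/2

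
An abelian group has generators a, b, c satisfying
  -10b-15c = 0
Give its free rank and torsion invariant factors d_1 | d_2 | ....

rank_ℚ(R)=1; free=3−1=2
SNF(R) diag = [5] → torsion [5]

Answer: M ≅ ℤ^2 ⊕ ℤ/5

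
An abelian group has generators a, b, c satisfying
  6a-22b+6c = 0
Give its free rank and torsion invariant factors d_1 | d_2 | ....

Answer: M ≅ ℤ^2 ⊕ ℤ/2

Derivation:
rank_ℚ(R)=1; free=3−1=2
SNF(R) diag = [2] → torsion [2]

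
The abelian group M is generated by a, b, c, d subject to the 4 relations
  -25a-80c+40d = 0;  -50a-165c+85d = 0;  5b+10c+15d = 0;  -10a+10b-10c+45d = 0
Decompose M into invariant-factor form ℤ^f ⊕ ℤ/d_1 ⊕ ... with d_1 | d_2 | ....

rank_ℚ(R)=4; free=4−4=0
SNF(R) diag = [5, 5, 5, 5] → torsion [5, 5, 5, 5]

Answer: M ≅ ℤ/5 ⊕ ℤ/5 ⊕ ℤ/5 ⊕ ℤ/5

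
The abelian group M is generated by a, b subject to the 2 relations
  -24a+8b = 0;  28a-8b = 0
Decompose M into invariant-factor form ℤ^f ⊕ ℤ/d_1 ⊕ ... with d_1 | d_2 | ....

Answer: M ≅ ℤ/4 ⊕ ℤ/8

Derivation:
rank_ℚ(R)=2; free=2−2=0
SNF(R) diag = [4, 8] → torsion [4, 8]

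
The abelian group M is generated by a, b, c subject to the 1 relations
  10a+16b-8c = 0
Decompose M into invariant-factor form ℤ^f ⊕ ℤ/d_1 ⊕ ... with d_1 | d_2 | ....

rank_ℚ(R)=1; free=3−1=2
SNF(R) diag = [2] → torsion [2]

Answer: M ≅ ℤ^2 ⊕ ℤ/2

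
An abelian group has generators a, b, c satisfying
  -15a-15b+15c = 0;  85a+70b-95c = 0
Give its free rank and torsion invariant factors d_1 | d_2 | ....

Answer: M ≅ ℤ^1 ⊕ ℤ/5 ⊕ ℤ/15

Derivation:
rank_ℚ(R)=2; free=3−2=1
SNF(R) diag = [5, 15] → torsion [5, 15]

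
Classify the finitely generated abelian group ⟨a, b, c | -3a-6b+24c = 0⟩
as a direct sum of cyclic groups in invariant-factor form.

Answer: M ≅ ℤ^2 ⊕ ℤ/3

Derivation:
rank_ℚ(R)=1; free=3−1=2
SNF(R) diag = [3] → torsion [3]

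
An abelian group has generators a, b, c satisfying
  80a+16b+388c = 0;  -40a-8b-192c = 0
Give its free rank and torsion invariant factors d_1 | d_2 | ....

rank_ℚ(R)=2; free=3−2=1
SNF(R) diag = [4, 8] → torsion [4, 8]

Answer: M ≅ ℤ^1 ⊕ ℤ/4 ⊕ ℤ/8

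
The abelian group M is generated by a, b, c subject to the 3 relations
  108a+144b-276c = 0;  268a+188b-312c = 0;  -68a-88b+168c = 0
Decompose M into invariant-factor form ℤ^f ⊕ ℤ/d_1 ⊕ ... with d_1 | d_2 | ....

Answer: M ≅ ℤ/4 ⊕ ℤ/12 ⊕ ℤ/36

Derivation:
rank_ℚ(R)=3; free=3−3=0
SNF(R) diag = [4, 12, 36] → torsion [4, 12, 36]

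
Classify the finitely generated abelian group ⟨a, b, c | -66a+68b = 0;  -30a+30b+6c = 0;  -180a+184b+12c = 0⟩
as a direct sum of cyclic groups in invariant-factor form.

rank_ℚ(R)=3; free=3−3=0
SNF(R) diag = [2, 6, 12] → torsion [2, 6, 12]

Answer: M ≅ ℤ/2 ⊕ ℤ/6 ⊕ ℤ/12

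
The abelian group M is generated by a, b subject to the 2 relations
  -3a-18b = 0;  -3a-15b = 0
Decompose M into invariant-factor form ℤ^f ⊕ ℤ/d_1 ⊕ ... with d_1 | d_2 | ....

Answer: M ≅ ℤ/3 ⊕ ℤ/3

Derivation:
rank_ℚ(R)=2; free=2−2=0
SNF(R) diag = [3, 3] → torsion [3, 3]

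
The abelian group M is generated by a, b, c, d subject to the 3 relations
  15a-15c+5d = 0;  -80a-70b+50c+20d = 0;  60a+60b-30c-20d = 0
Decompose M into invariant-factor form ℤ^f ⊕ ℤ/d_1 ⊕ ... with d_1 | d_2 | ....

rank_ℚ(R)=3; free=4−3=1
SNF(R) diag = [5, 10, 30] → torsion [5, 10, 30]

Answer: M ≅ ℤ^1 ⊕ ℤ/5 ⊕ ℤ/10 ⊕ ℤ/30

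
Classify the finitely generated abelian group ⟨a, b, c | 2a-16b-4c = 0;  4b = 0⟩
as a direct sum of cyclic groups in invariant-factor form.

Answer: M ≅ ℤ^1 ⊕ ℤ/2 ⊕ ℤ/4

Derivation:
rank_ℚ(R)=2; free=3−2=1
SNF(R) diag = [2, 4] → torsion [2, 4]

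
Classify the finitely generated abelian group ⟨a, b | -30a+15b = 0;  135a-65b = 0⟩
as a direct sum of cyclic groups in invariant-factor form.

rank_ℚ(R)=2; free=2−2=0
SNF(R) diag = [5, 15] → torsion [5, 15]

Answer: M ≅ ℤ/5 ⊕ ℤ/15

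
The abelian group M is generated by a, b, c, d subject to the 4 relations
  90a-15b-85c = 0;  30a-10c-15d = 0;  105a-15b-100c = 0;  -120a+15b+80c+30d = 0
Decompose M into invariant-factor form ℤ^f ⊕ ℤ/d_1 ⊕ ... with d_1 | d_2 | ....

Answer: M ≅ ℤ/5 ⊕ ℤ/15 ⊕ ℤ/15 ⊕ ℤ/15

Derivation:
rank_ℚ(R)=4; free=4−4=0
SNF(R) diag = [5, 15, 15, 15] → torsion [5, 15, 15, 15]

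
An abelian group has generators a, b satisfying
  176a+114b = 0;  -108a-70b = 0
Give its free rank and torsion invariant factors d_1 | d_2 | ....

rank_ℚ(R)=2; free=2−2=0
SNF(R) diag = [2, 4] → torsion [2, 4]

Answer: M ≅ ℤ/2 ⊕ ℤ/4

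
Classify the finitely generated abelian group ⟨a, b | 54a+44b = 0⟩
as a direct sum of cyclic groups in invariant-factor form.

Answer: M ≅ ℤ^1 ⊕ ℤ/2

Derivation:
rank_ℚ(R)=1; free=2−1=1
SNF(R) diag = [2] → torsion [2]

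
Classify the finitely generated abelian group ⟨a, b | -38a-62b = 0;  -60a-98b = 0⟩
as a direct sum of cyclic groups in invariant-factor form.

rank_ℚ(R)=2; free=2−2=0
SNF(R) diag = [2, 2] → torsion [2, 2]

Answer: M ≅ ℤ/2 ⊕ ℤ/2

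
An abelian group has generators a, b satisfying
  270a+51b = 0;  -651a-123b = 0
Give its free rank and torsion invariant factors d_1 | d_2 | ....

rank_ℚ(R)=2; free=2−2=0
SNF(R) diag = [3, 3] → torsion [3, 3]

Answer: M ≅ ℤ/3 ⊕ ℤ/3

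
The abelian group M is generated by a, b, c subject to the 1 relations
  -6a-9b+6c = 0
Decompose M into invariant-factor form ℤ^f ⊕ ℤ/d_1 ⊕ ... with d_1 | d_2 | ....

Answer: M ≅ ℤ^2 ⊕ ℤ/3

Derivation:
rank_ℚ(R)=1; free=3−1=2
SNF(R) diag = [3] → torsion [3]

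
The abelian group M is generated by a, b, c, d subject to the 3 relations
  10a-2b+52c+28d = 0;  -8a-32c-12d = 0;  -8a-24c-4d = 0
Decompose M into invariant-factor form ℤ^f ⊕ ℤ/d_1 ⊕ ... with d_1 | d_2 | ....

Answer: M ≅ ℤ^1 ⊕ ℤ/2 ⊕ ℤ/4 ⊕ ℤ/8

Derivation:
rank_ℚ(R)=3; free=4−3=1
SNF(R) diag = [2, 4, 8] → torsion [2, 4, 8]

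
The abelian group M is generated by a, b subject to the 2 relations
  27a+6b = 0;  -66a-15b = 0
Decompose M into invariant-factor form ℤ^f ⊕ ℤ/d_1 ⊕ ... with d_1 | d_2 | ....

rank_ℚ(R)=2; free=2−2=0
SNF(R) diag = [3, 3] → torsion [3, 3]

Answer: M ≅ ℤ/3 ⊕ ℤ/3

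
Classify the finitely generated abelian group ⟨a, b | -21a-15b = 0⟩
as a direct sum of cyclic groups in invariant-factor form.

Answer: M ≅ ℤ^1 ⊕ ℤ/3

Derivation:
rank_ℚ(R)=1; free=2−1=1
SNF(R) diag = [3] → torsion [3]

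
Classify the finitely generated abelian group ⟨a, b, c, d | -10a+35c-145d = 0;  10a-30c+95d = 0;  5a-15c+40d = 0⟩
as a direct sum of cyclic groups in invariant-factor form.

Answer: M ≅ ℤ^1 ⊕ ℤ/5 ⊕ ℤ/5 ⊕ ℤ/15

Derivation:
rank_ℚ(R)=3; free=4−3=1
SNF(R) diag = [5, 5, 15] → torsion [5, 5, 15]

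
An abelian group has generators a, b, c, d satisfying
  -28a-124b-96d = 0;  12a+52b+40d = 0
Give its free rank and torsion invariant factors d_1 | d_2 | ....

rank_ℚ(R)=2; free=4−2=2
SNF(R) diag = [4, 8] → torsion [4, 8]

Answer: M ≅ ℤ^2 ⊕ ℤ/4 ⊕ ℤ/8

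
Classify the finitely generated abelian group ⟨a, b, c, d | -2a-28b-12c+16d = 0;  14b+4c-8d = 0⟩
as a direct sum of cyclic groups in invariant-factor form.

rank_ℚ(R)=2; free=4−2=2
SNF(R) diag = [2, 2] → torsion [2, 2]

Answer: M ≅ ℤ^2 ⊕ ℤ/2 ⊕ ℤ/2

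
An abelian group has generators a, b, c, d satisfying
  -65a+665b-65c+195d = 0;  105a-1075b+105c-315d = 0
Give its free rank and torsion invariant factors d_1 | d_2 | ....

rank_ℚ(R)=2; free=4−2=2
SNF(R) diag = [5, 10] → torsion [5, 10]

Answer: M ≅ ℤ^2 ⊕ ℤ/5 ⊕ ℤ/10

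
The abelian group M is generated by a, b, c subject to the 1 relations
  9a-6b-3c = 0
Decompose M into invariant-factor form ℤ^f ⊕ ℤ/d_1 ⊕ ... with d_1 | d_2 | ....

Answer: M ≅ ℤ^2 ⊕ ℤ/3

Derivation:
rank_ℚ(R)=1; free=3−1=2
SNF(R) diag = [3] → torsion [3]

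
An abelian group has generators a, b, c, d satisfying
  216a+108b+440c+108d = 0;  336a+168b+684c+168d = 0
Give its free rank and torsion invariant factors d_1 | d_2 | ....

Answer: M ≅ ℤ^2 ⊕ ℤ/4 ⊕ ℤ/12

Derivation:
rank_ℚ(R)=2; free=4−2=2
SNF(R) diag = [4, 12] → torsion [4, 12]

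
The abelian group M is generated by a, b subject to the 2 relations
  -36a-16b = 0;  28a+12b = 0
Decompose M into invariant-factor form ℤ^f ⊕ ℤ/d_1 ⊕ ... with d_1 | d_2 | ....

Answer: M ≅ ℤ/4 ⊕ ℤ/4

Derivation:
rank_ℚ(R)=2; free=2−2=0
SNF(R) diag = [4, 4] → torsion [4, 4]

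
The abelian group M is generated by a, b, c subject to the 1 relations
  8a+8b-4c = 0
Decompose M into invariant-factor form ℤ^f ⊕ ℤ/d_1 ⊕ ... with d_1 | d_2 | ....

rank_ℚ(R)=1; free=3−1=2
SNF(R) diag = [4] → torsion [4]

Answer: M ≅ ℤ^2 ⊕ ℤ/4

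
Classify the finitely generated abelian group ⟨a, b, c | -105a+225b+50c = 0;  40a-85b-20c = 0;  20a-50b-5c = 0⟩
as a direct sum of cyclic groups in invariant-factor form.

Answer: M ≅ ℤ/5 ⊕ ℤ/5 ⊕ ℤ/15

Derivation:
rank_ℚ(R)=3; free=3−3=0
SNF(R) diag = [5, 5, 15] → torsion [5, 5, 15]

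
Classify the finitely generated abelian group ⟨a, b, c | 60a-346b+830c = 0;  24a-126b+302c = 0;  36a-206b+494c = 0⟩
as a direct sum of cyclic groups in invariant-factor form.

Answer: M ≅ ℤ/2 ⊕ ℤ/4 ⊕ ℤ/12

Derivation:
rank_ℚ(R)=3; free=3−3=0
SNF(R) diag = [2, 4, 12] → torsion [2, 4, 12]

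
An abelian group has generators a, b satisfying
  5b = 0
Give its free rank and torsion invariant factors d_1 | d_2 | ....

Answer: M ≅ ℤ^1 ⊕ ℤ/5

Derivation:
rank_ℚ(R)=1; free=2−1=1
SNF(R) diag = [5] → torsion [5]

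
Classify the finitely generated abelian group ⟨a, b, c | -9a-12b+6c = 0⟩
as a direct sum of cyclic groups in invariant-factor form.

Answer: M ≅ ℤ^2 ⊕ ℤ/3

Derivation:
rank_ℚ(R)=1; free=3−1=2
SNF(R) diag = [3] → torsion [3]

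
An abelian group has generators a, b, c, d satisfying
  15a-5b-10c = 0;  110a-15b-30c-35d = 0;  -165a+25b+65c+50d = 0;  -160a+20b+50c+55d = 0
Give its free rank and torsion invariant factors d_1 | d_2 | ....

Answer: M ≅ ℤ/5 ⊕ ℤ/5 ⊕ ℤ/5 ⊕ ℤ/5

Derivation:
rank_ℚ(R)=4; free=4−4=0
SNF(R) diag = [5, 5, 5, 5] → torsion [5, 5, 5, 5]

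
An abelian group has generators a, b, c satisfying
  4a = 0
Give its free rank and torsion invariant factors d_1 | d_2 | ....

Answer: M ≅ ℤ^2 ⊕ ℤ/4

Derivation:
rank_ℚ(R)=1; free=3−1=2
SNF(R) diag = [4] → torsion [4]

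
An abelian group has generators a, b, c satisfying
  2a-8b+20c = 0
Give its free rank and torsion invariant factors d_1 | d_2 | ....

Answer: M ≅ ℤ^2 ⊕ ℤ/2

Derivation:
rank_ℚ(R)=1; free=3−1=2
SNF(R) diag = [2] → torsion [2]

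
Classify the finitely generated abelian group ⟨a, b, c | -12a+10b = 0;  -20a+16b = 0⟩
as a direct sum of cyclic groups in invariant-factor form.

Answer: M ≅ ℤ^1 ⊕ ℤ/2 ⊕ ℤ/4

Derivation:
rank_ℚ(R)=2; free=3−2=1
SNF(R) diag = [2, 4] → torsion [2, 4]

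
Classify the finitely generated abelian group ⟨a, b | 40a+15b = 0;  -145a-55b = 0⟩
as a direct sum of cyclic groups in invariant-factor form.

Answer: M ≅ ℤ/5 ⊕ ℤ/5

Derivation:
rank_ℚ(R)=2; free=2−2=0
SNF(R) diag = [5, 5] → torsion [5, 5]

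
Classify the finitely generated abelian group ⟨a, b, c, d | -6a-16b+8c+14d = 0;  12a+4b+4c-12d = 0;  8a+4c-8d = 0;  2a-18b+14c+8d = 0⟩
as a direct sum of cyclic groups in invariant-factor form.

Answer: M ≅ ℤ/2 ⊕ ℤ/2 ⊕ ℤ/4 ⊕ ℤ/4

Derivation:
rank_ℚ(R)=4; free=4−4=0
SNF(R) diag = [2, 2, 4, 4] → torsion [2, 2, 4, 4]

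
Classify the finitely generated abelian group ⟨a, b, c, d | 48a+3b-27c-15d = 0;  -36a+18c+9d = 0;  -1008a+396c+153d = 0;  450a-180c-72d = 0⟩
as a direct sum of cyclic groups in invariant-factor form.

Answer: M ≅ ℤ/3 ⊕ ℤ/9 ⊕ ℤ/18 ⊕ ℤ/18

Derivation:
rank_ℚ(R)=4; free=4−4=0
SNF(R) diag = [3, 9, 18, 18] → torsion [3, 9, 18, 18]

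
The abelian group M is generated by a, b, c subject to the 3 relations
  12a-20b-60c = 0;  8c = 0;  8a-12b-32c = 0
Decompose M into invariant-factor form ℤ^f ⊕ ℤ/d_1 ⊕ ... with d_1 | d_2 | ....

rank_ℚ(R)=3; free=3−3=0
SNF(R) diag = [4, 4, 8] → torsion [4, 4, 8]

Answer: M ≅ ℤ/4 ⊕ ℤ/4 ⊕ ℤ/8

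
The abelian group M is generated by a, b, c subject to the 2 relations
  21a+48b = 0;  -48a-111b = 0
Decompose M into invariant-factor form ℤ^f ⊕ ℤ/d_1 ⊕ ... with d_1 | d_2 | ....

Answer: M ≅ ℤ^1 ⊕ ℤ/3 ⊕ ℤ/9

Derivation:
rank_ℚ(R)=2; free=3−2=1
SNF(R) diag = [3, 9] → torsion [3, 9]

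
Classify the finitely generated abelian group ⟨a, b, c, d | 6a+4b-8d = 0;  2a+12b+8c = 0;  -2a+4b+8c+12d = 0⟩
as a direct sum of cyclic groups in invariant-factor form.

Answer: M ≅ ℤ^1 ⊕ ℤ/2 ⊕ ℤ/4 ⊕ ℤ/8

Derivation:
rank_ℚ(R)=3; free=4−3=1
SNF(R) diag = [2, 4, 8] → torsion [2, 4, 8]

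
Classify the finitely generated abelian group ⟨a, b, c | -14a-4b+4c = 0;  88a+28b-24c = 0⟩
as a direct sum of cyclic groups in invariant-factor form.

Answer: M ≅ ℤ^1 ⊕ ℤ/2 ⊕ ℤ/4

Derivation:
rank_ℚ(R)=2; free=3−2=1
SNF(R) diag = [2, 4] → torsion [2, 4]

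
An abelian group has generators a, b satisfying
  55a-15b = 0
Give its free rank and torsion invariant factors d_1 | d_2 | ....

Answer: M ≅ ℤ^1 ⊕ ℤ/5

Derivation:
rank_ℚ(R)=1; free=2−1=1
SNF(R) diag = [5] → torsion [5]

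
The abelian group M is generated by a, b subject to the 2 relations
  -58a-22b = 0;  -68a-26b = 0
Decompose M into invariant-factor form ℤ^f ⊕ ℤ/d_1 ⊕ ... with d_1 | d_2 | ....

Answer: M ≅ ℤ/2 ⊕ ℤ/6

Derivation:
rank_ℚ(R)=2; free=2−2=0
SNF(R) diag = [2, 6] → torsion [2, 6]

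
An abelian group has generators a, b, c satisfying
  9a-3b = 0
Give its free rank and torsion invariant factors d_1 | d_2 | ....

Answer: M ≅ ℤ^2 ⊕ ℤ/3

Derivation:
rank_ℚ(R)=1; free=3−1=2
SNF(R) diag = [3] → torsion [3]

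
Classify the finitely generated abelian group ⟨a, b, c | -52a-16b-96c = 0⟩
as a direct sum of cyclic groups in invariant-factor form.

rank_ℚ(R)=1; free=3−1=2
SNF(R) diag = [4] → torsion [4]

Answer: M ≅ ℤ^2 ⊕ ℤ/4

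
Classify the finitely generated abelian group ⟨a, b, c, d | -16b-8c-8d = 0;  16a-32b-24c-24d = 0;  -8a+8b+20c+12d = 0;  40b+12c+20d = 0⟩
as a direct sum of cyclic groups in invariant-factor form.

Answer: M ≅ ℤ/4 ⊕ ℤ/8 ⊕ ℤ/16 ⊕ ℤ/16

Derivation:
rank_ℚ(R)=4; free=4−4=0
SNF(R) diag = [4, 8, 16, 16] → torsion [4, 8, 16, 16]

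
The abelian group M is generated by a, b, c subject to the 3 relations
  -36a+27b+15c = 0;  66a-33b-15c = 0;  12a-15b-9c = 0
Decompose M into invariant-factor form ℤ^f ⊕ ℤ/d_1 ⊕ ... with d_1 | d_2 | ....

rank_ℚ(R)=3; free=3−3=0
SNF(R) diag = [3, 6, 18] → torsion [3, 6, 18]

Answer: M ≅ ℤ/3 ⊕ ℤ/6 ⊕ ℤ/18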